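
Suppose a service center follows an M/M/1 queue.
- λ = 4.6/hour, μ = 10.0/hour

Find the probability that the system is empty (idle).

ρ = λ/μ = 4.6/10.0 = 0.4600
P(0) = 1 - ρ = 1 - 0.4600 = 0.5400
The server is idle 54.00% of the time.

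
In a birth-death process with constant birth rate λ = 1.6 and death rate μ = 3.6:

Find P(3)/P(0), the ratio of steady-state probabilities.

For constant rates: P(n)/P(0) = (λ/μ)^n
P(3)/P(0) = (1.6/3.6)^3 = 0.44444^3 = 0.08779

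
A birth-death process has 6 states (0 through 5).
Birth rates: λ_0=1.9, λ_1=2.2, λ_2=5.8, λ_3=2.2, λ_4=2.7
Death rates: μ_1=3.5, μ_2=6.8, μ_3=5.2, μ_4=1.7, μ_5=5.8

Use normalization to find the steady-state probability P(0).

Ratios P(n)/P(0) = (λ₀···λₙ₋₁)/(μ₁···μₙ):
P(1)/P(0) = (1.9)/(3.5) = 0.5429
P(2)/P(0) = (1.9×2.2)/(3.5×6.8) = 0.1756
P(3)/P(0) = (1.9×2.2×5.8)/(3.5×6.8×5.2) = 0.1959
P(4)/P(0) = (1.9×2.2×5.8×2.2)/(3.5×6.8×5.2×1.7) = 0.2535
P(5)/P(0) = (1.9×2.2×5.8×2.2×2.7)/(3.5×6.8×5.2×1.7×5.8) = 0.1180

Normalization: ∑ P(n) = 1
P(0) × (1.0000 + 0.5429 + 0.1756 + 0.1959 + 0.2535 + 0.1180) = 1
P(0) × 2.2859 = 1
P(0) = 1/2.2859 = 0.4375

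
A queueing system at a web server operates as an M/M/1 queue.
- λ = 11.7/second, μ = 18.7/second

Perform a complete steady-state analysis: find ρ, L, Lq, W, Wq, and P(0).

Step 1: ρ = λ/μ = 11.7/18.7 = 0.6257
Step 2: L = λ/(μ-λ) = 11.7/7.00 = 1.6714
Step 3: Lq = λ²/(μ(μ-λ)) = 136.89/(18.7×7.00) = 1.0458
Step 4: W = 1/(μ-λ) = 1/7.00 = 0.142857
Step 5: Wq = λ/(μ(μ-λ)) = 11.7/(18.7×7.00) = 0.08938
Step 6: P(0) = 1-ρ = 0.3743
Verify: L = λW = 11.7×0.142857 = 1.6714 ✔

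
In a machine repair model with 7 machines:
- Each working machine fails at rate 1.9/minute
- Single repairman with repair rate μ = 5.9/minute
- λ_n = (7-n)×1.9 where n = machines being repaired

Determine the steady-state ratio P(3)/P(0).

P(3)/P(0) = ∏_{i=0}^{3-1} λ_i/μ_{i+1}
= (7-0)×1.9/5.9 × (7-1)×1.9/5.9 × (7-2)×1.9/5.9
= 7.0133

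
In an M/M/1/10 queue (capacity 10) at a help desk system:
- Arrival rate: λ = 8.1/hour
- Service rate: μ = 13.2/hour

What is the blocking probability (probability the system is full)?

ρ = λ/μ = 8.1/13.2 = 0.61364
P₀ = (1-ρ)/(1-ρ^(K+1)) = (1-0.61364)/(1-0.61364^11) = 0.3864/0.9954 = 0.3882
P_K = P₀×ρ^K = 0.3882 × 0.61364^10 = 0.3882 × 0.007571 = 0.002939
Blocking probability = 0.29%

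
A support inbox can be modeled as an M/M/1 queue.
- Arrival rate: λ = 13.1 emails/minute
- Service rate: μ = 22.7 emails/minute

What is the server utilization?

Server utilization: ρ = λ/μ
ρ = 13.1/22.7 = 0.5771
The server is busy 57.71% of the time.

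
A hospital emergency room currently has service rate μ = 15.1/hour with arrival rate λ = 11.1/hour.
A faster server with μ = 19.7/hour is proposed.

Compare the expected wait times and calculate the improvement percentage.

System 1: ρ₁ = 11.1/15.1 = 0.7351, W₁ = 1/(15.1-11.1) = 0.25000
System 2: ρ₂ = 11.1/19.7 = 0.5635, W₂ = 1/(19.7-11.1) = 0.11628
Improvement: (W₁-W₂)/W₁ = (0.25000-0.11628)/0.25000 = 53.49%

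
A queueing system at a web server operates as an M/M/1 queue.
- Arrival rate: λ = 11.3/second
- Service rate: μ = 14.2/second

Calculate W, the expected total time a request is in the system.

First, compute utilization: ρ = λ/μ = 11.3/14.2 = 0.7958
For M/M/1: W = 1/(μ-λ)
W = 1/(14.2-11.3) = 1/2.90
W = 0.3448 seconds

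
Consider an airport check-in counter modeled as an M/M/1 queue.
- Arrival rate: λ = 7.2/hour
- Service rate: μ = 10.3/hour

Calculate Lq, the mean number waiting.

ρ = λ/μ = 7.2/10.3 = 0.6990
For M/M/1: Lq = λ²/(μ(μ-λ))
Lq = 51.84/(10.3 × 3.10)
Lq = 1.6236 passengers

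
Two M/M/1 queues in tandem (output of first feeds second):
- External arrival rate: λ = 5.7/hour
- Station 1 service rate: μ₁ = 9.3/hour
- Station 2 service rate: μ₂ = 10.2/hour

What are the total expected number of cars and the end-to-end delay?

By Jackson's theorem, each station behaves as independent M/M/1.
Station 1: ρ₁ = 5.7/9.3 = 0.6129, L₁ = ρ₁/(1-ρ₁) = λ/(μ₁-λ) = 5.7/3.60 = 1.5833
Station 2: ρ₂ = 5.7/10.2 = 0.5588, L₂ = ρ₂/(1-ρ₂) = λ/(μ₂-λ) = 5.7/4.50 = 1.2667
Total: L = L₁ + L₂ = 1.5833 + 1.2667 = 2.8500
W = L/λ = 2.8500/5.7 = 0.5000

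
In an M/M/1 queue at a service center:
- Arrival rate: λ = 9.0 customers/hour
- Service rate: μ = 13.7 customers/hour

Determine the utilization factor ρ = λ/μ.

Server utilization: ρ = λ/μ
ρ = 9.0/13.7 = 0.6569
The server is busy 65.69% of the time.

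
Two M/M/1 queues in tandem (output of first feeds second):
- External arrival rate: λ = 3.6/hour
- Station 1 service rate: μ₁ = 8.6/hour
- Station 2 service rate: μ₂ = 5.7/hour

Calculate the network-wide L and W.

By Jackson's theorem, each station behaves as independent M/M/1.
Station 1: ρ₁ = 3.6/8.6 = 0.4186, L₁ = ρ₁/(1-ρ₁) = λ/(μ₁-λ) = 3.6/5.00 = 0.7200
Station 2: ρ₂ = 3.6/5.7 = 0.6316, L₂ = ρ₂/(1-ρ₂) = λ/(μ₂-λ) = 3.6/2.10 = 1.7143
Total: L = L₁ + L₂ = 0.7200 + 1.7143 = 2.4343
W = L/λ = 2.4343/3.6 = 0.6762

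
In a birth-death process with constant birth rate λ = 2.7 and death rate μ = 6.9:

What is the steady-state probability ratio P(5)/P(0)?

For constant rates: P(n)/P(0) = (λ/μ)^n
P(5)/P(0) = (2.7/6.9)^5 = 0.3913^5 = 0.009174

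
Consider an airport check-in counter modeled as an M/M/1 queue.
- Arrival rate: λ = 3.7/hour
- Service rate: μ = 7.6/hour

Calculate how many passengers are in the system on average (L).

ρ = λ/μ = 3.7/7.6 = 0.4868
For M/M/1: L = λ/(μ-λ)
L = 3.7/(7.6-3.7) = 3.7/3.90
L = 0.9487 passengers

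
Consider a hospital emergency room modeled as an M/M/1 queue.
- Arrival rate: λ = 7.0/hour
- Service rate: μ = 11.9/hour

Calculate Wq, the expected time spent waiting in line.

First, compute utilization: ρ = λ/μ = 7.0/11.9 = 0.5882
For M/M/1: Wq = λ/(μ(μ-λ))
Wq = 7.0/(11.9 × (11.9-7.0))
Wq = 7.0/(11.9 × 4.90)
Wq = 0.1200 hours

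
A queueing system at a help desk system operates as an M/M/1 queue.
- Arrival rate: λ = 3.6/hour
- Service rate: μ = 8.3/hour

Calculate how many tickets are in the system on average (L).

ρ = λ/μ = 3.6/8.3 = 0.4337
For M/M/1: L = λ/(μ-λ)
L = 3.6/(8.3-3.6) = 3.6/4.70
L = 0.7660 tickets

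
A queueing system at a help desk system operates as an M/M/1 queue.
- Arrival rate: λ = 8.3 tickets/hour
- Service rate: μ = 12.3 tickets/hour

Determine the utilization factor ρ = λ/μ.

Server utilization: ρ = λ/μ
ρ = 8.3/12.3 = 0.6748
The server is busy 67.48% of the time.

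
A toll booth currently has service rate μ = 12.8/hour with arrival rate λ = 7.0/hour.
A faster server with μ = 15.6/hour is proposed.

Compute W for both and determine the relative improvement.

System 1: ρ₁ = 7.0/12.8 = 0.5469, W₁ = 1/(12.8-7.0) = 0.17241
System 2: ρ₂ = 7.0/15.6 = 0.4487, W₂ = 1/(15.6-7.0) = 0.11628
Improvement: (W₁-W₂)/W₁ = (0.17241-0.11628)/0.17241 = 32.56%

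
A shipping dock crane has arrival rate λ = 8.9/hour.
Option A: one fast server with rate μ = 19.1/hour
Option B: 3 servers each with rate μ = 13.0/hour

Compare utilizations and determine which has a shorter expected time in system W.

Option A: single server μ = 19.1 (M/M/1)
  ρ_A = 8.9/19.1 = 0.4660
  W_A = 1/(μ-λ) = 1/(19.1-8.9) = 1/10.20 = 0.09804

Option B: 3 servers μ = 13.0 (M/M/3)
  ρ_B = λ/(cμ) = 8.9/(3×13.0) = 0.2282
  Offered load a = λ/μ = cρ = 8.9/13.0 = 0.6846
  P₀ = [ Σₙ₌₀^2 aⁿ/n! + a^3/(3!(1-ρ)) ]⁻¹
  Σ = a^0/0! + a^1/1! + a^2/2! = 1.0000 + 0.68462 + 0.23435 = 1.9190
  a^3/(3!(1-ρ)) = 0.32088/(6 × 0.77179) = 0.06929
  P₀ = 1/(1.91896 + 0.0692926) = 0.5030
  Lq = P₀·a^3·ρ / (3!(1-ρ)²) = 0.50295 × 0.32088 × 0.22821 / (6 × 0.59567) = 0.01030
  Wq_B = Lq/λ = 0.010305/8.9 = 0.001158
  W_B = Wq_B + 1/μ = 0.001158 + 0.07692 = 0.07808

Since W_B = 0.07808 < W_A = 0.09804, Option B (multiple servers) has the shorter time in system.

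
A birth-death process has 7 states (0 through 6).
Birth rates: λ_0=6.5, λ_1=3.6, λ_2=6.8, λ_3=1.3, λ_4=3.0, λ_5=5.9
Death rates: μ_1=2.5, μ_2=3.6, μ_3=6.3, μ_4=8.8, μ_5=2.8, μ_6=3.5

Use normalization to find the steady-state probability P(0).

Ratios P(n)/P(0) = (λ₀···λₙ₋₁)/(μ₁···μₙ):
P(1)/P(0) = (6.5)/(2.5) = 2.6000
P(2)/P(0) = (6.5×3.6)/(2.5×3.6) = 2.6000
P(3)/P(0) = (6.5×3.6×6.8)/(2.5×3.6×6.3) = 2.8063
P(4)/P(0) = (6.5×3.6×6.8×1.3)/(2.5×3.6×6.3×8.8) = 0.4146
P(5)/P(0) = (6.5×3.6×6.8×1.3×3.0)/(2.5×3.6×6.3×8.8×2.8) = 0.4442
P(6)/P(0) = (6.5×3.6×6.8×1.3×3.0×5.9)/(2.5×3.6×6.3×8.8×2.8×3.5) = 0.7488

Normalization: ∑ P(n) = 1
P(0) × (1.0000 + 2.6000 + 2.6000 + 2.8063 + 0.4146 + 0.4442 + 0.7488) = 1
P(0) × 10.6139 = 1
P(0) = 1/10.6139 = 0.09422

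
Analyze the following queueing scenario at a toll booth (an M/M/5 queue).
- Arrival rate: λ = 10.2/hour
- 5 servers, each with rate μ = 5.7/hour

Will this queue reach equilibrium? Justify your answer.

Stability requires ρ = λ/(cμ) < 1
ρ = 10.2/(5 × 5.7) = 10.2/28.50 = 0.3579
Since 0.3579 < 1, the system is STABLE.
The servers are busy 35.79% of the time.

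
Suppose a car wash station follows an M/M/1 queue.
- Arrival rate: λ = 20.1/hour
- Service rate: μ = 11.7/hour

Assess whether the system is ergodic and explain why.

Stability requires ρ = λ/(cμ) < 1
ρ = 20.1/(1 × 11.7) = 20.1/11.70 = 1.7179
Since 1.7179 ≥ 1, the system is UNSTABLE.
Queue grows without bound. Need μ > λ = 20.1.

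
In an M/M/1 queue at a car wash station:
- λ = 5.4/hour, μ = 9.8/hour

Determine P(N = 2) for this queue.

ρ = λ/μ = 5.4/9.8 = 0.5510
P(n) = (1-ρ)ρⁿ
P(2) = (1-0.5510) × 0.5510^2
P(2) = 0.4490 × 0.3036
P(2) = 0.1363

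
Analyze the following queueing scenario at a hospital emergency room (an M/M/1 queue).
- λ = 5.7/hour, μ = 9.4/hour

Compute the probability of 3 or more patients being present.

ρ = λ/μ = 5.7/9.4 = 0.6064
P(N ≥ n) = ρⁿ
P(N ≥ 3) = 0.6064^3
P(N ≥ 3) = 0.2230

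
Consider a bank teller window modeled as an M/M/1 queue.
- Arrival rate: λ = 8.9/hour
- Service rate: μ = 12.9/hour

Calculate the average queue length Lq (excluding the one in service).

ρ = λ/μ = 8.9/12.9 = 0.6899
For M/M/1: Lq = λ²/(μ(μ-λ))
Lq = 79.21/(12.9 × 4.00)
Lq = 1.5351 transactions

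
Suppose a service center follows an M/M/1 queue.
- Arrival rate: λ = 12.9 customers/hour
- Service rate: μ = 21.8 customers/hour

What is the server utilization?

Server utilization: ρ = λ/μ
ρ = 12.9/21.8 = 0.5917
The server is busy 59.17% of the time.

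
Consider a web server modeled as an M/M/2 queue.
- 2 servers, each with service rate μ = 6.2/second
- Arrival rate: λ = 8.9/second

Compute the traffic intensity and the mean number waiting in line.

Traffic intensity: ρ = λ/(cμ) = 8.9/(2×6.2) = 0.7177
Since ρ = 0.7177 < 1, system is stable.
Offered load a = λ/μ = cρ = 8.9/6.2 = 1.4355
P₀ = [ Σₙ₌₀^1 aⁿ/n! + a^2/(2!(1-ρ)) ]⁻¹
Σ = a^0/0! + a^1/1! = 1.0000 + 1.4355 = 2.4355
a^2/(2!(1-ρ)) = 2.0606/(2 × 0.28226) = 3.6502
P₀ = 1/(2.4355 + 3.6502) = 0.1643
Lq = P₀·a^2·ρ / (2!(1-ρ)²) = 0.16432 × 2.0606 × 0.71774 / (2 × 0.079670) = 1.5252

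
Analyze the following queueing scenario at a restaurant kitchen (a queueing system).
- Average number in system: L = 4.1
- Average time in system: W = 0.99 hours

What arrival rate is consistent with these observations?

Little's Law: L = λW, so λ = L/W
λ = 4.1/0.99 = 4.1414 orders/hour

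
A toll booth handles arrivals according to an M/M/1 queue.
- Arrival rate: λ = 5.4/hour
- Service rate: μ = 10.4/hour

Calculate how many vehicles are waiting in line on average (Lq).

ρ = λ/μ = 5.4/10.4 = 0.5192
For M/M/1: Lq = λ²/(μ(μ-λ))
Lq = 29.16/(10.4 × 5.00)
Lq = 0.5608 vehicles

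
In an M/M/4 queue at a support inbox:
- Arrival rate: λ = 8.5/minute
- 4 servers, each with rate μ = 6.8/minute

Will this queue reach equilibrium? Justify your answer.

Stability requires ρ = λ/(cμ) < 1
ρ = 8.5/(4 × 6.8) = 8.5/27.20 = 0.3125
Since 0.3125 < 1, the system is STABLE.
The servers are busy 31.25% of the time.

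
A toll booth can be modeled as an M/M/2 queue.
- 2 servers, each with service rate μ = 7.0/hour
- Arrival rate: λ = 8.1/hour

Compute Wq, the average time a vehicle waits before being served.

Traffic intensity: ρ = λ/(cμ) = 8.1/(2×7.0) = 0.5786
Since ρ = 0.5786 < 1, system is stable.
Offered load a = λ/μ = cρ = 8.1/7.0 = 1.1571
P₀ = [ Σₙ₌₀^1 aⁿ/n! + a^2/(2!(1-ρ)) ]⁻¹
Σ = a^0/0! + a^1/1! = 1.0000 + 1.1571 = 2.1571
a^2/(2!(1-ρ)) = 1.3390/(2 × 0.42143) = 1.5886
P₀ = 1/(2.1571 + 1.5886) = 0.2670
Lq = P₀·a^2·ρ / (2!(1-ρ)²) = 0.26697 × 1.3390 × 0.57857 / (2 × 0.17760) = 0.5823
Wq = Lq/λ = 0.58225/8.1 = 0.07188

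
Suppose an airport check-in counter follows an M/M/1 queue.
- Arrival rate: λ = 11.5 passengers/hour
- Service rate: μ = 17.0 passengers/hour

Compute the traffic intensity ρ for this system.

Server utilization: ρ = λ/μ
ρ = 11.5/17.0 = 0.6765
The server is busy 67.65% of the time.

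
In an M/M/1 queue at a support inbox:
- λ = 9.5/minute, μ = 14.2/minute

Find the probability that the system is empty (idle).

ρ = λ/μ = 9.5/14.2 = 0.6690
P(0) = 1 - ρ = 1 - 0.6690 = 0.3310
The server is idle 33.10% of the time.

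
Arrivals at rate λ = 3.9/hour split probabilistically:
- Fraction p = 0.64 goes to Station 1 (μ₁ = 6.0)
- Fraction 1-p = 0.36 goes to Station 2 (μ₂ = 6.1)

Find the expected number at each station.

Effective rates: λ₁ = 3.9×0.64 = 2.496, λ₂ = 3.9×0.36 = 1.404
Station 1: ρ₁ = 2.496/6.0 = 0.4160, L₁ = ρ₁/(1-ρ₁) = 0.4160/(1-0.4160) = 0.7123
Station 2: ρ₂ = 1.404/6.1 = 0.2302, L₂ = ρ₂/(1-ρ₂) = 0.2302/(1-0.2302) = 0.2990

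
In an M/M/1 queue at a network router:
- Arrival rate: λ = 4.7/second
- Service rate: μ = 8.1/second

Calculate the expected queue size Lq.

ρ = λ/μ = 4.7/8.1 = 0.5802
For M/M/1: Lq = λ²/(μ(μ-λ))
Lq = 22.09/(8.1 × 3.40)
Lq = 0.8021 packets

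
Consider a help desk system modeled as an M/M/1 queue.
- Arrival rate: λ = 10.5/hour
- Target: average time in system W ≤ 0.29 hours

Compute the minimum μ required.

For M/M/1: W = 1/(μ-λ)
Need W ≤ 0.29, so 1/(μ-λ) ≤ 0.29
μ - λ ≥ 1/0.29 = 3.4483
μ ≥ 10.5 + 3.4483 = 13.9483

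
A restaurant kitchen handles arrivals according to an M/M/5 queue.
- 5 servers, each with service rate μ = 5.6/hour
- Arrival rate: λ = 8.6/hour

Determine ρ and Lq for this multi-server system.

Traffic intensity: ρ = λ/(cμ) = 8.6/(5×5.6) = 0.3071
Since ρ = 0.3071 < 1, system is stable.
Offered load a = λ/μ = cρ = 8.6/5.6 = 1.5357
P₀ = [ Σₙ₌₀^4 aⁿ/n! + a^5/(5!(1-ρ)) ]⁻¹
Σ = a^0/0! + a^1/1! + a^2/2! + a^3/3! + a^4/4! = 1.0000 + 1.5357 + 1.1792 + 0.6036 + 0.2318 = 4.5503
a^5/(5!(1-ρ)) = 8.5419/(120 × 0.6929) = 0.1027
P₀ = 1/(4.5503 + 0.1027) = 0.2149
Lq = P₀·a^5·ρ / (5!(1-ρ)²) = 0.21491 × 8.5419 × 0.30714 / (120 × 0.48005) = 0.009788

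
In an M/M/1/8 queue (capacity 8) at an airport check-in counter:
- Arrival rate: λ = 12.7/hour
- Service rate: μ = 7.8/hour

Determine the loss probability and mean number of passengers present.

ρ = λ/μ = 12.7/7.8 = 1.6282
P₀ = (1-ρ)/(1-ρ^(K+1)) = (1-1.6282)/(1-1.6282^9) = -0.6282/-79.4211 = 0.007910
P_K = P₀×ρ^K = 0.007910 × 1.6282^8 = 0.007910 × 49.3926 = 0.3907
Blocking probability P_8 = 0.3907 (39.07%)
L = ρ[1 - (K+1)ρ^K + Kρ^(K+1)] / [(1-ρ)(1-ρ^(K+1))]
L = 1.6282 × (1 - 9×49.3926 + 8×80.4211) / ((1 - 1.6282) × (1 - 80.4211)) = 6.5215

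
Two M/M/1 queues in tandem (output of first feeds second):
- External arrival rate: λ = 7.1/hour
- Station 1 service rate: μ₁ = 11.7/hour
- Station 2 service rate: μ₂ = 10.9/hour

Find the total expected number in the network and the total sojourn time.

By Jackson's theorem, each station behaves as independent M/M/1.
Station 1: ρ₁ = 7.1/11.7 = 0.6068, L₁ = ρ₁/(1-ρ₁) = λ/(μ₁-λ) = 7.1/4.60 = 1.5435
Station 2: ρ₂ = 7.1/10.9 = 0.6514, L₂ = ρ₂/(1-ρ₂) = λ/(μ₂-λ) = 7.1/3.80 = 1.8684
Total: L = L₁ + L₂ = 1.5435 + 1.8684 = 3.4119
W = L/λ = 3.4119/7.1 = 0.4805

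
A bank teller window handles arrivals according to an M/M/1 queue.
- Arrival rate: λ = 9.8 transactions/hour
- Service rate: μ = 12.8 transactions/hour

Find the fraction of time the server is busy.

Server utilization: ρ = λ/μ
ρ = 9.8/12.8 = 0.7656
The server is busy 76.56% of the time.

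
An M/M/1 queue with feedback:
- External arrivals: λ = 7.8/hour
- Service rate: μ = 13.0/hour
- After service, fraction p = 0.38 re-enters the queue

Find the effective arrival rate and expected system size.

Effective arrival rate: λ_eff = λ/(1-p) = 7.8/(1-0.38) = 7.8/0.62 = 12.580645
ρ = λ_eff/μ = 12.580645/13.0 = 0.9677419
L = ρ/(1-ρ) = 0.9677419/(1-0.9677419) = 30.0000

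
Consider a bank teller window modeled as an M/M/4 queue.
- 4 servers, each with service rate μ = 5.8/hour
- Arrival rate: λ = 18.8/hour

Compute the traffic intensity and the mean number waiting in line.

Traffic intensity: ρ = λ/(cμ) = 18.8/(4×5.8) = 0.8103
Since ρ = 0.8103 < 1, system is stable.
Offered load a = λ/μ = cρ = 18.8/5.8 = 3.2414
P₀ = [ Σₙ₌₀^3 aⁿ/n! + a^4/(4!(1-ρ)) ]⁻¹
Σ = a^0/0! + a^1/1! + a^2/2! + a^3/3! = 1.0000 + 3.2414 + 5.2533 + 5.6759 = 15.1706
a^4/(4!(1-ρ)) = 110.3874/(24 × 0.189655) = 24.2518
P₀ = 1/(15.1706 + 24.2518) = 0.02537
Lq = P₀·a^4·ρ / (4!(1-ρ)²) = 0.0253663 × 110.3874 × 0.810345 / (24 × 0.0359691) = 2.6285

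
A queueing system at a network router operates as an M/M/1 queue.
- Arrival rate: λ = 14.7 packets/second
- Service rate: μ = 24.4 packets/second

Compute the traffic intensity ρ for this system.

Server utilization: ρ = λ/μ
ρ = 14.7/24.4 = 0.6025
The server is busy 60.25% of the time.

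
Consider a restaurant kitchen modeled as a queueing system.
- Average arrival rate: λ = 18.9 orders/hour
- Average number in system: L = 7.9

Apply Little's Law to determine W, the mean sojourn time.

Little's Law: L = λW, so W = L/λ
W = 7.9/18.9 = 0.4180 hours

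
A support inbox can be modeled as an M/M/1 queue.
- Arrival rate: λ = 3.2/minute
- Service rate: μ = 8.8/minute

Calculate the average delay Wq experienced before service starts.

First, compute utilization: ρ = λ/μ = 3.2/8.8 = 0.3636
For M/M/1: Wq = λ/(μ(μ-λ))
Wq = 3.2/(8.8 × (8.8-3.2))
Wq = 3.2/(8.8 × 5.60)
Wq = 0.06494 minutes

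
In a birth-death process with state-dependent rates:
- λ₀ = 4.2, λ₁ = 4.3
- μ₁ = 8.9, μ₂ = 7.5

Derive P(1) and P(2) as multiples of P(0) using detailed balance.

Balance equations:
State 0: λ₀P₀ = μ₁P₁ → P₁ = (λ₀/μ₁)P₀ = (4.2/8.9)P₀ = 0.4719P₀
State 1: P₂ = (λ₀λ₁)/(μ₁μ₂)P₀ = (4.2×4.3)/(8.9×7.5)P₀ = 0.2706P₀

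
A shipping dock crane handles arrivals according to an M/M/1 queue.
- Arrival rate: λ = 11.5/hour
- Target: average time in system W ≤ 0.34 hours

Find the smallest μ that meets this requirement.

For M/M/1: W = 1/(μ-λ)
Need W ≤ 0.34, so 1/(μ-λ) ≤ 0.34
μ - λ ≥ 1/0.34 = 2.9412
μ ≥ 11.5 + 2.9412 = 14.4412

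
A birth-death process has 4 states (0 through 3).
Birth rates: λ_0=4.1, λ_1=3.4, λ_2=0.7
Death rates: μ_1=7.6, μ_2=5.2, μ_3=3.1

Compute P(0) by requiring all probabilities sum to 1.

Ratios P(n)/P(0) = (λ₀···λₙ₋₁)/(μ₁···μₙ):
P(1)/P(0) = (4.1)/(7.6) = 0.539474
P(2)/P(0) = (4.1×3.4)/(7.6×5.2) = 0.352733
P(3)/P(0) = (4.1×3.4×0.7)/(7.6×5.2×3.1) = 0.0796493

Normalization: ∑ P(n) = 1
P(0) × (1.00000 + 0.539474 + 0.352733 + 0.0796493) = 1
P(0) × 1.9719 = 1
P(0) = 1/1.9719 = 0.5071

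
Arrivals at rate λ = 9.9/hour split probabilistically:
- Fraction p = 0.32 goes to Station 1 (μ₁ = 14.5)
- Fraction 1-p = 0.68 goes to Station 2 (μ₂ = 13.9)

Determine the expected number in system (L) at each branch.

Effective rates: λ₁ = 9.9×0.32 = 3.168, λ₂ = 9.9×0.68 = 6.732
Station 1: ρ₁ = 3.168/14.5 = 0.2185, L₁ = ρ₁/(1-ρ₁) = 0.2185/(1-0.2185) = 0.2796
Station 2: ρ₂ = 6.732/13.9 = 0.48432, L₂ = ρ₂/(1-ρ₂) = 0.48432/(1-0.48432) = 0.9392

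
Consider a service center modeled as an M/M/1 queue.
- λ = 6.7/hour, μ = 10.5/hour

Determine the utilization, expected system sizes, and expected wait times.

Step 1: ρ = λ/μ = 6.7/10.5 = 0.6381
Step 2: L = λ/(μ-λ) = 6.7/3.80 = 1.7632
Step 3: Lq = λ²/(μ(μ-λ)) = 44.89/(10.5×3.80) = 1.1251
Step 4: W = 1/(μ-λ) = 1/3.80 = 0.26316
Step 5: Wq = λ/(μ(μ-λ)) = 6.7/(10.5×3.80) = 0.1679
Step 6: P(0) = 1-ρ = 0.3619
Verify: L = λW = 6.7×0.26316 = 1.7632 ✔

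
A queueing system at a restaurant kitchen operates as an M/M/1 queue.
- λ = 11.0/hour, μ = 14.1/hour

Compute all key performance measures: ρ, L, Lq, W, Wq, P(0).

Step 1: ρ = λ/μ = 11.0/14.1 = 0.7801
Step 2: L = λ/(μ-λ) = 11.0/3.10 = 3.5484
Step 3: Lq = λ²/(μ(μ-λ)) = 121.00/(14.1×3.10) = 2.7682
Step 4: W = 1/(μ-λ) = 1/3.10 = 0.32258
Step 5: Wq = λ/(μ(μ-λ)) = 11.0/(14.1×3.10) = 0.2517
Step 6: P(0) = 1-ρ = 0.2199
Verify: L = λW = 11.0×0.32258 = 3.5484 ✔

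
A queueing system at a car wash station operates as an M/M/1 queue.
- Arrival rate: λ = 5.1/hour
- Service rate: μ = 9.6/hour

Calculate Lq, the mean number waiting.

ρ = λ/μ = 5.1/9.6 = 0.5312
For M/M/1: Lq = λ²/(μ(μ-λ))
Lq = 26.01/(9.6 × 4.50)
Lq = 0.6021 cars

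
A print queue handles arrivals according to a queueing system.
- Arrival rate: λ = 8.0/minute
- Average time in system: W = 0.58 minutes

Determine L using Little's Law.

Little's Law: L = λW
L = 8.0 × 0.58 = 4.6400 jobs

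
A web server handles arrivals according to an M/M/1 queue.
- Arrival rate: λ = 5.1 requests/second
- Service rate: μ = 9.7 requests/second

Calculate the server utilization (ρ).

Server utilization: ρ = λ/μ
ρ = 5.1/9.7 = 0.5258
The server is busy 52.58% of the time.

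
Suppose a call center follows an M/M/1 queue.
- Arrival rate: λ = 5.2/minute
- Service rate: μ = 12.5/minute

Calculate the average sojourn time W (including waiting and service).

First, compute utilization: ρ = λ/μ = 5.2/12.5 = 0.4160
For M/M/1: W = 1/(μ-λ)
W = 1/(12.5-5.2) = 1/7.30
W = 0.1370 minutes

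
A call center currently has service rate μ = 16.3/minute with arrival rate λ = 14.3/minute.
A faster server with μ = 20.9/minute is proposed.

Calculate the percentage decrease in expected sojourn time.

System 1: ρ₁ = 14.3/16.3 = 0.8773, W₁ = 1/(16.3-14.3) = 0.5000
System 2: ρ₂ = 14.3/20.9 = 0.6842, W₂ = 1/(20.9-14.3) = 0.1515
Improvement: (W₁-W₂)/W₁ = (0.5000-0.1515)/0.5000 = 69.70%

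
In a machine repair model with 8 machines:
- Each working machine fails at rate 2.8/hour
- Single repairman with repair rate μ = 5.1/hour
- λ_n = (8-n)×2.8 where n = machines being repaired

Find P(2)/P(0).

P(2)/P(0) = ∏_{i=0}^{2-1} λ_i/μ_{i+1}
= (8-0)×2.8/5.1 × (8-1)×2.8/5.1
= 16.8797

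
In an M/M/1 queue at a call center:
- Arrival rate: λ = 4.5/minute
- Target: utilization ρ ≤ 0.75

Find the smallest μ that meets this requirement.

ρ = λ/μ, so μ = λ/ρ
μ ≥ 4.5/0.75 = 6.0000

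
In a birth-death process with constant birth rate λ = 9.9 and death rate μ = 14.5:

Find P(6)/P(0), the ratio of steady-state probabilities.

For constant rates: P(n)/P(0) = (λ/μ)^n
P(6)/P(0) = (9.9/14.5)^6 = 0.6828^6 = 0.1013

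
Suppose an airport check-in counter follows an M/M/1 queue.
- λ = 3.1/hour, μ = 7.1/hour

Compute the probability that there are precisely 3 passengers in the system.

ρ = λ/μ = 3.1/7.1 = 0.4366
P(n) = (1-ρ)ρⁿ
P(3) = (1-0.4366) × 0.4366^3
P(3) = 0.5634 × 0.08322
P(3) = 0.04689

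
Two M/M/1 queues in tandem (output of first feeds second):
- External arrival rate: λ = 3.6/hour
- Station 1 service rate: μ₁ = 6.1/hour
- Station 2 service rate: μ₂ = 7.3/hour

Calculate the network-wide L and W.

By Jackson's theorem, each station behaves as independent M/M/1.
Station 1: ρ₁ = 3.6/6.1 = 0.5902, L₁ = ρ₁/(1-ρ₁) = λ/(μ₁-λ) = 3.6/2.50 = 1.4400
Station 2: ρ₂ = 3.6/7.3 = 0.4932, L₂ = ρ₂/(1-ρ₂) = λ/(μ₂-λ) = 3.6/3.70 = 0.9730
Total: L = L₁ + L₂ = 1.4400 + 0.9730 = 2.4130
W = L/λ = 2.4130/3.6 = 0.6703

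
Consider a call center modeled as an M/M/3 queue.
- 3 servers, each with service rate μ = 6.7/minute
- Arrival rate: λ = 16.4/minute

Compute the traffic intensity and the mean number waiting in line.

Traffic intensity: ρ = λ/(cμ) = 16.4/(3×6.7) = 0.8159
Since ρ = 0.8159 < 1, system is stable.
Offered load a = λ/μ = cρ = 16.4/6.7 = 2.4478
P₀ = [ Σₙ₌₀^2 aⁿ/n! + a^3/(3!(1-ρ)) ]⁻¹
Σ = a^0/0! + a^1/1! + a^2/2! = 1.00000 + 2.44776 + 2.99577 = 6.4435
a^3/(3!(1-ρ)) = 14.6658/(6 × 0.18408) = 13.2785
P₀ = 1/(6.4435 + 13.2785) = 0.05070
Lq = P₀·a^3·ρ / (3!(1-ρ)²) = 0.050705 × 14.6658 × 0.81592 / (6 × 0.033885) = 2.9843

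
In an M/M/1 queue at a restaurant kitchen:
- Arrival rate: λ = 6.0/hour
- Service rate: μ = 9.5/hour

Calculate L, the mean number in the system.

ρ = λ/μ = 6.0/9.5 = 0.6316
For M/M/1: L = λ/(μ-λ)
L = 6.0/(9.5-6.0) = 6.0/3.50
L = 1.7143 orders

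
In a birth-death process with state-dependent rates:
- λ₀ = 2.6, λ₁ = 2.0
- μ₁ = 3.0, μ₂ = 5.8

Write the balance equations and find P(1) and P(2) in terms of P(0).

Balance equations:
State 0: λ₀P₀ = μ₁P₁ → P₁ = (λ₀/μ₁)P₀ = (2.6/3.0)P₀ = 0.8667P₀
State 1: P₂ = (λ₀λ₁)/(μ₁μ₂)P₀ = (2.6×2.0)/(3.0×5.8)P₀ = 0.2989P₀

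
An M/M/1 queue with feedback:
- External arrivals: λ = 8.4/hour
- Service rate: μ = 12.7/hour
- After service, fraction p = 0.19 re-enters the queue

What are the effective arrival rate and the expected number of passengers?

Effective arrival rate: λ_eff = λ/(1-p) = 8.4/(1-0.19) = 8.4/0.81 = 10.37037
ρ = λ_eff/μ = 10.37037/12.7 = 0.816565
L = ρ/(1-ρ) = 0.816565/(1-0.816565) = 4.4515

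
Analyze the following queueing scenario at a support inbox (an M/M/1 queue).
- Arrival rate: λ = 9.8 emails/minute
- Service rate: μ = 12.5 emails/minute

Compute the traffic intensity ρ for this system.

Server utilization: ρ = λ/μ
ρ = 9.8/12.5 = 0.7840
The server is busy 78.40% of the time.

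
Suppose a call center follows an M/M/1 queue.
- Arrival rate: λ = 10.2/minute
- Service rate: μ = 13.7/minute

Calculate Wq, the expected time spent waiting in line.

First, compute utilization: ρ = λ/μ = 10.2/13.7 = 0.7445
For M/M/1: Wq = λ/(μ(μ-λ))
Wq = 10.2/(13.7 × (13.7-10.2))
Wq = 10.2/(13.7 × 3.50)
Wq = 0.2127 minutes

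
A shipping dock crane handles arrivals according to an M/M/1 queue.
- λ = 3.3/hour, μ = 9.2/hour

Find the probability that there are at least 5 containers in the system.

ρ = λ/μ = 3.3/9.2 = 0.3587
P(N ≥ n) = ρⁿ
P(N ≥ 5) = 0.3587^5
P(N ≥ 5) = 0.005938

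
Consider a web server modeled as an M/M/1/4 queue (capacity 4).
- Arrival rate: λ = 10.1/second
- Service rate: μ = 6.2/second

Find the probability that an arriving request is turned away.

ρ = λ/μ = 10.1/6.2 = 1.6290
P₀ = (1-ρ)/(1-ρ^(K+1)) = (1-1.6290)/(1-1.6290^5) = -0.6290/-10.4711 = 0.06007
P_K = P₀×ρ^K = 0.06007 × 1.6290^4 = 0.06007 × 7.0418 = 0.4230
Blocking probability = 42.30%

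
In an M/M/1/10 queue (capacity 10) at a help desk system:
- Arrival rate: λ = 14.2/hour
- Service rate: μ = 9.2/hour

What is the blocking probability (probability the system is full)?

ρ = λ/μ = 14.2/9.2 = 1.54348
P₀ = (1-ρ)/(1-ρ^(K+1)) = (1-1.54348)/(1-1.54348^11) = -0.5435/-117.4435 = 0.004628
P_K = P₀×ρ^K = 0.004628 × 1.54348^10 = 0.004628 × 76.7379 = 0.3551
Blocking probability = 35.51%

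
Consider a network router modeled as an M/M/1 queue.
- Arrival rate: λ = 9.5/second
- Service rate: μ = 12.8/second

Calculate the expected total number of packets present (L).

ρ = λ/μ = 9.5/12.8 = 0.7422
For M/M/1: L = λ/(μ-λ)
L = 9.5/(12.8-9.5) = 9.5/3.30
L = 2.8788 packets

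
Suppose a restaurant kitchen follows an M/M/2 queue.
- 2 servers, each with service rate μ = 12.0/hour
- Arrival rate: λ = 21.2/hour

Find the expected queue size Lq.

Traffic intensity: ρ = λ/(cμ) = 21.2/(2×12.0) = 0.8833
Since ρ = 0.8833 < 1, system is stable.
Offered load a = λ/μ = cρ = 21.2/12.0 = 1.7667
P₀ = [ Σₙ₌₀^1 aⁿ/n! + a^2/(2!(1-ρ)) ]⁻¹
Σ = a^0/0! + a^1/1! = 1.0000 + 1.7667 = 2.7667
a^2/(2!(1-ρ)) = 3.121111/(2 × 0.1166667) = 13.3762
P₀ = 1/(2.7667 + 13.3762) = 0.06195
Lq = P₀·a^2·ρ / (2!(1-ρ)²) = 0.061947 × 3.1211 × 0.88333 / (2 × 0.013611) = 6.2738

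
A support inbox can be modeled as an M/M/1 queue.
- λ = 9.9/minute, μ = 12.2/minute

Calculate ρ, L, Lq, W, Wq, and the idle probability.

Step 1: ρ = λ/μ = 9.9/12.2 = 0.8115
Step 2: L = λ/(μ-λ) = 9.9/2.30 = 4.3043
Step 3: Lq = λ²/(μ(μ-λ)) = 98.01/(12.2×2.30) = 3.4929
Step 4: W = 1/(μ-λ) = 1/2.30 = 0.43478
Step 5: Wq = λ/(μ(μ-λ)) = 9.9/(12.2×2.30) = 0.3528
Step 6: P(0) = 1-ρ = 0.1885
Verify: L = λW = 9.9×0.43478 = 4.3043 ✔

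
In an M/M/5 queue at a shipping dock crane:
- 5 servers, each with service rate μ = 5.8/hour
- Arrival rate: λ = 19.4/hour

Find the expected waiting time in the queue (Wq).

Traffic intensity: ρ = λ/(cμ) = 19.4/(5×5.8) = 0.6690
Since ρ = 0.6690 < 1, system is stable.
Offered load a = λ/μ = cρ = 19.4/5.8 = 3.3448
P₀ = [ Σₙ₌₀^4 aⁿ/n! + a^5/(5!(1-ρ)) ]⁻¹
Σ = a^0/0! + a^1/1! + a^2/2! + a^3/3! + a^4/4! = 1.0000 + 3.3448 + 5.5939 + 6.2369 + 5.2154 = 21.3910
a^5/(5!(1-ρ)) = 418.6670/(120 × 0.331034) = 10.5394
P₀ = 1/(21.3910 + 10.5394) = 0.03132
Lq = P₀·a^5·ρ / (5!(1-ρ)²) = 0.03132 × 418.6670 × 0.6690 / (120 × 0.1096) = 0.6670
Wq = Lq/λ = 0.6670/19.4 = 0.03438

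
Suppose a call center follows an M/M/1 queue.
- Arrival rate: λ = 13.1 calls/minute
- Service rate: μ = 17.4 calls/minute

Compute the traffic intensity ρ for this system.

Server utilization: ρ = λ/μ
ρ = 13.1/17.4 = 0.7529
The server is busy 75.29% of the time.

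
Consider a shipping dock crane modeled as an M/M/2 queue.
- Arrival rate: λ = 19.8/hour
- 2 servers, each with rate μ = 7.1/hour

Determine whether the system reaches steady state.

Stability requires ρ = λ/(cμ) < 1
ρ = 19.8/(2 × 7.1) = 19.8/14.20 = 1.3944
Since 1.3944 ≥ 1, the system is UNSTABLE.
Need c > λ/μ = 19.8/7.1 = 2.79.
Minimum servers needed: c = 3.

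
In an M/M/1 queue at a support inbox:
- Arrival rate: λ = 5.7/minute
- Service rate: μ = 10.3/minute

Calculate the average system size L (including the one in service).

ρ = λ/μ = 5.7/10.3 = 0.5534
For M/M/1: L = λ/(μ-λ)
L = 5.7/(10.3-5.7) = 5.7/4.60
L = 1.2391 emails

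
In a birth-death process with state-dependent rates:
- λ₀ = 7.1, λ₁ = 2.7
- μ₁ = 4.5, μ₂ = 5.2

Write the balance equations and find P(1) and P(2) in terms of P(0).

Balance equations:
State 0: λ₀P₀ = μ₁P₁ → P₁ = (λ₀/μ₁)P₀ = (7.1/4.5)P₀ = 1.5778P₀
State 1: P₂ = (λ₀λ₁)/(μ₁μ₂)P₀ = (7.1×2.7)/(4.5×5.2)P₀ = 0.8192P₀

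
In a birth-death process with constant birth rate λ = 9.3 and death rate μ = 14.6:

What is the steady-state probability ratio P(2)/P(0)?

For constant rates: P(n)/P(0) = (λ/μ)^n
P(2)/P(0) = (9.3/14.6)^2 = 0.6370^2 = 0.4058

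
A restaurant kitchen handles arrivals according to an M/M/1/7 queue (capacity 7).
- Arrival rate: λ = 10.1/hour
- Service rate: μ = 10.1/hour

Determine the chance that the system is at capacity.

ρ = λ/μ = 10.1/10.1 = 1 exactly.
With ρ = 1 the usual (1-ρ)/(1-ρ^(K+1)) form is 0/0; instead every state 0..K is equally likely.
P₀ = 1/(K+1) = 1/8 = 0.1250
P_K = P₀×ρ^K = P₀ = 0.1250
Blocking probability = 12.50%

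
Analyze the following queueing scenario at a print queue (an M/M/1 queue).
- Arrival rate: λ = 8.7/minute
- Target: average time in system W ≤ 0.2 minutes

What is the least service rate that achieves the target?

For M/M/1: W = 1/(μ-λ)
Need W ≤ 0.2, so 1/(μ-λ) ≤ 0.2
μ - λ ≥ 1/0.2 = 5.0000
μ ≥ 8.7 + 5.0000 = 13.7000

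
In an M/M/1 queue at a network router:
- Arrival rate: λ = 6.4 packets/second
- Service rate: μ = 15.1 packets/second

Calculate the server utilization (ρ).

Server utilization: ρ = λ/μ
ρ = 6.4/15.1 = 0.4238
The server is busy 42.38% of the time.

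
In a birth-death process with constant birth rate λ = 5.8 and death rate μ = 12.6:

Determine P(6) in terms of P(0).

For constant rates: P(n)/P(0) = (λ/μ)^n
P(6)/P(0) = (5.8/12.6)^6 = 0.46032^6 = 0.009514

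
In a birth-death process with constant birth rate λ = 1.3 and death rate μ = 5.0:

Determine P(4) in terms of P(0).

For constant rates: P(n)/P(0) = (λ/μ)^n
P(4)/P(0) = (1.3/5.0)^4 = 0.2600^4 = 0.004570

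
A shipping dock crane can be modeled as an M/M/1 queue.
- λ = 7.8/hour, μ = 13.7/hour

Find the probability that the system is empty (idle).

ρ = λ/μ = 7.8/13.7 = 0.5693
P(0) = 1 - ρ = 1 - 0.5693 = 0.4307
The server is idle 43.07% of the time.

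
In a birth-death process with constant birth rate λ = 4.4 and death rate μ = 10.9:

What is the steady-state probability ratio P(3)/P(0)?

For constant rates: P(n)/P(0) = (λ/μ)^n
P(3)/P(0) = (4.4/10.9)^3 = 0.40367^3 = 0.06578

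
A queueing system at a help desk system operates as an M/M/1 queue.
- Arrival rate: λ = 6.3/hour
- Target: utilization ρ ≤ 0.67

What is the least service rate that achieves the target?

ρ = λ/μ, so μ = λ/ρ
μ ≥ 6.3/0.67 = 9.4030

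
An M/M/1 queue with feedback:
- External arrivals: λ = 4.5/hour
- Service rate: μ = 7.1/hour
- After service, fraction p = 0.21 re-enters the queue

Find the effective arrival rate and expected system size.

Effective arrival rate: λ_eff = λ/(1-p) = 4.5/(1-0.21) = 4.5/0.79 = 5.6962
ρ = λ_eff/μ = 5.6962/7.1 = 0.80228
L = ρ/(1-ρ) = 0.80228/(1-0.80228) = 4.0577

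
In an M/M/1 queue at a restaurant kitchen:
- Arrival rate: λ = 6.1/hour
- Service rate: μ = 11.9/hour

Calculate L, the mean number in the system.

ρ = λ/μ = 6.1/11.9 = 0.5126
For M/M/1: L = λ/(μ-λ)
L = 6.1/(11.9-6.1) = 6.1/5.80
L = 1.0517 orders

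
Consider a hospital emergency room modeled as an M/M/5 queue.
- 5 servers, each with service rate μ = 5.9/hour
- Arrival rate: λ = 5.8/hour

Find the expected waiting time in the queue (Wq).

Traffic intensity: ρ = λ/(cμ) = 5.8/(5×5.9) = 0.1966
Since ρ = 0.1966 < 1, system is stable.
Offered load a = λ/μ = cρ = 5.8/5.9 = 0.9831
P₀ = [ Σₙ₌₀^4 aⁿ/n! + a^5/(5!(1-ρ)) ]⁻¹
Σ = a^0/0! + a^1/1! + a^2/2! + a^3/3! + a^4/4! = 1.0000 + 0.9831 + 0.4832 + 0.1583 + 0.03891 = 2.6635
a^5/(5!(1-ρ)) = 0.9181/(120 × 0.8034) = 0.009523
P₀ = 1/(2.6635 + 0.009523) = 0.3741
Lq = P₀·a^5·ρ / (5!(1-ρ)²) = 0.3741 × 0.9181 × 0.1966 / (120 × 0.6454) = 0.0008719
Wq = Lq/λ = 0.0008719/5.8 = 0.0001503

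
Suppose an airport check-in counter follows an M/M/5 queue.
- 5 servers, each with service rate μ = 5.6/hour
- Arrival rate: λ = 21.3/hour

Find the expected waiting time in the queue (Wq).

Traffic intensity: ρ = λ/(cμ) = 21.3/(5×5.6) = 0.7607
Since ρ = 0.7607 < 1, system is stable.
Offered load a = λ/μ = cρ = 21.3/5.6 = 3.8036
P₀ = [ Σₙ₌₀^4 aⁿ/n! + a^5/(5!(1-ρ)) ]⁻¹
Σ = a^0/0! + a^1/1! + a^2/2! + a^3/3! + a^4/4! = 1.0000 + 3.8036 + 7.2336 + 9.1711 + 8.7208 = 29.9291
a^5/(5!(1-ρ)) = 796.0821/(120 × 0.2392857) = 27.7243
P₀ = 1/(29.9291 + 27.7243) = 0.01735
Lq = P₀·a^5·ρ / (5!(1-ρ)²) = 0.0173451 × 796.0821 × 0.760714 / (120 × 0.0572577) = 1.5288
Wq = Lq/λ = 1.5288/21.3 = 0.07177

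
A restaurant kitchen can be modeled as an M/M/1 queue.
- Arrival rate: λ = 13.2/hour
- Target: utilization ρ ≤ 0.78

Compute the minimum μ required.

ρ = λ/μ, so μ = λ/ρ
μ ≥ 13.2/0.78 = 16.9231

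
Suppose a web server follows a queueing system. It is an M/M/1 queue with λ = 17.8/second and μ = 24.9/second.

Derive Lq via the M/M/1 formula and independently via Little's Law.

Method 1 (direct): Lq = λ²/(μ(μ-λ)) = 316.84/(24.9 × 7.10) = 1.7922

Method 2 (Little's Law):
W = 1/(μ-λ) = 1/7.10 = 0.140845
Wq = W - 1/μ = 0.140845 - 0.0401606 = 0.100684
Lq = λWq = 17.8 × 0.100684 = 1.7922 ✔ (matches Method 1)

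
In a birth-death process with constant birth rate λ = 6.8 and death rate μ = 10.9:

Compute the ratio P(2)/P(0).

For constant rates: P(n)/P(0) = (λ/μ)^n
P(2)/P(0) = (6.8/10.9)^2 = 0.62385^2 = 0.3892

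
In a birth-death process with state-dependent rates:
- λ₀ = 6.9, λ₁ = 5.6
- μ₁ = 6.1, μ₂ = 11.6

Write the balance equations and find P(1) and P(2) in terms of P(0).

Balance equations:
State 0: λ₀P₀ = μ₁P₁ → P₁ = (λ₀/μ₁)P₀ = (6.9/6.1)P₀ = 1.1311P₀
State 1: P₂ = (λ₀λ₁)/(μ₁μ₂)P₀ = (6.9×5.6)/(6.1×11.6)P₀ = 0.5461P₀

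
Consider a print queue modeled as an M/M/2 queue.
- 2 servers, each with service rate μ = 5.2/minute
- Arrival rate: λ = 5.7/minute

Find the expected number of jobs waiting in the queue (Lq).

Traffic intensity: ρ = λ/(cμ) = 5.7/(2×5.2) = 0.5481
Since ρ = 0.5481 < 1, system is stable.
Offered load a = λ/μ = cρ = 5.7/5.2 = 1.0962
P₀ = [ Σₙ₌₀^1 aⁿ/n! + a^2/(2!(1-ρ)) ]⁻¹
Σ = a^0/0! + a^1/1! = 1.0000 + 1.0962 = 2.0962
a^2/(2!(1-ρ)) = 1.2016/(2 × 0.45192) = 1.3294
P₀ = 1/(2.0962 + 1.3294) = 0.2919
Lq = P₀·a^2·ρ / (2!(1-ρ)²) = 0.291925 × 1.20155 × 0.548077 / (2 × 0.204234) = 0.4706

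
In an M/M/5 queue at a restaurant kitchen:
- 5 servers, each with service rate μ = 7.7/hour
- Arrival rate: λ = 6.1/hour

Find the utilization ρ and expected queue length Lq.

Traffic intensity: ρ = λ/(cμ) = 6.1/(5×7.7) = 0.1584
Since ρ = 0.1584 < 1, system is stable.
Offered load a = λ/μ = cρ = 6.1/7.7 = 0.7922
P₀ = [ Σₙ₌₀^4 aⁿ/n! + a^5/(5!(1-ρ)) ]⁻¹
Σ = a^0/0! + a^1/1! + a^2/2! + a^3/3! + a^4/4! = 1.0000 + 0.7922 + 0.3138 + 0.08286 + 0.01641 = 2.2053
a^5/(5!(1-ρ)) = 0.31203/(120 × 0.84156) = 0.003090
P₀ = 1/(2.2053 + 0.003090) = 0.4528
Lq = P₀·a^5·ρ / (5!(1-ρ)²) = 0.45282 × 0.31203 × 0.15844 / (120 × 0.70822) = 0.0002634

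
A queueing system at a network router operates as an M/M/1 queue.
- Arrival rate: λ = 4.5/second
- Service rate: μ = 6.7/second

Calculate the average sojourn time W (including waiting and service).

First, compute utilization: ρ = λ/μ = 4.5/6.7 = 0.6716
For M/M/1: W = 1/(μ-λ)
W = 1/(6.7-4.5) = 1/2.20
W = 0.4545 seconds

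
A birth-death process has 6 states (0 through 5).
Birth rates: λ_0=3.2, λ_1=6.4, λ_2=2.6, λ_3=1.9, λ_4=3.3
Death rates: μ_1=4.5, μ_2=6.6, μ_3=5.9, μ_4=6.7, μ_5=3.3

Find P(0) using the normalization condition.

Ratios P(n)/P(0) = (λ₀···λₙ₋₁)/(μ₁···μₙ):
P(1)/P(0) = (3.2)/(4.5) = 0.7111
P(2)/P(0) = (3.2×6.4)/(4.5×6.6) = 0.6896
P(3)/P(0) = (3.2×6.4×2.6)/(4.5×6.6×5.9) = 0.3039
P(4)/P(0) = (3.2×6.4×2.6×1.9)/(4.5×6.6×5.9×6.7) = 0.08617
P(5)/P(0) = (3.2×6.4×2.6×1.9×3.3)/(4.5×6.6×5.9×6.7×3.3) = 0.08617

Normalization: ∑ P(n) = 1
P(0) × (1.0000 + 0.7111 + 0.6896 + 0.3039 + 0.08617 + 0.08617) = 1
P(0) × 2.8769 = 1
P(0) = 1/2.8769 = 0.3476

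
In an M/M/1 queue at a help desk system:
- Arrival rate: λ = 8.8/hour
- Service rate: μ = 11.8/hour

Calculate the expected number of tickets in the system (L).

ρ = λ/μ = 8.8/11.8 = 0.7458
For M/M/1: L = λ/(μ-λ)
L = 8.8/(11.8-8.8) = 8.8/3.00
L = 2.9333 tickets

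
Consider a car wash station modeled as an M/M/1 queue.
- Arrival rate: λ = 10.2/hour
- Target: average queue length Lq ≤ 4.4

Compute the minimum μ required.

For M/M/1: Lq = λ²/(μ(μ-λ))
Need Lq ≤ 4.4, i.e. μ(μ-λ) ≥ λ²/4.4
μ² - 10.2μ - 104.04/4.4 ≥ 0  →  μ² - 10.2μ - 23.645455 ≥ 0
Quadratic formula (positive root): μ = [λ + √(λ² + 4×23.645455)]/2
Discriminant: 104.04 + 4×23.645455 = 198.62182, √198.62182 = 14.09333
μ ≥ (10.2 + 14.09333)/2 = 12.1467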